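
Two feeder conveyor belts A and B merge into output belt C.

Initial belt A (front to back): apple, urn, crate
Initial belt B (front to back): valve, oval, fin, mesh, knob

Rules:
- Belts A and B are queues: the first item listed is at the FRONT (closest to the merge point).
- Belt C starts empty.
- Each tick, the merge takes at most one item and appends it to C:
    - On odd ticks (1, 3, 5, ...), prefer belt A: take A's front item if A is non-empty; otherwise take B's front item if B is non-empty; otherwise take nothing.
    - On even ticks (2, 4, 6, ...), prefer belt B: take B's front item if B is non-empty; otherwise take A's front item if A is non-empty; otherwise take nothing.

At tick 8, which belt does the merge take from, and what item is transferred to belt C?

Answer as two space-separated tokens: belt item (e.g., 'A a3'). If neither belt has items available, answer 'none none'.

Tick 1: prefer A, take apple from A; A=[urn,crate] B=[valve,oval,fin,mesh,knob] C=[apple]
Tick 2: prefer B, take valve from B; A=[urn,crate] B=[oval,fin,mesh,knob] C=[apple,valve]
Tick 3: prefer A, take urn from A; A=[crate] B=[oval,fin,mesh,knob] C=[apple,valve,urn]
Tick 4: prefer B, take oval from B; A=[crate] B=[fin,mesh,knob] C=[apple,valve,urn,oval]
Tick 5: prefer A, take crate from A; A=[-] B=[fin,mesh,knob] C=[apple,valve,urn,oval,crate]
Tick 6: prefer B, take fin from B; A=[-] B=[mesh,knob] C=[apple,valve,urn,oval,crate,fin]
Tick 7: prefer A, take mesh from B; A=[-] B=[knob] C=[apple,valve,urn,oval,crate,fin,mesh]
Tick 8: prefer B, take knob from B; A=[-] B=[-] C=[apple,valve,urn,oval,crate,fin,mesh,knob]

Answer: B knob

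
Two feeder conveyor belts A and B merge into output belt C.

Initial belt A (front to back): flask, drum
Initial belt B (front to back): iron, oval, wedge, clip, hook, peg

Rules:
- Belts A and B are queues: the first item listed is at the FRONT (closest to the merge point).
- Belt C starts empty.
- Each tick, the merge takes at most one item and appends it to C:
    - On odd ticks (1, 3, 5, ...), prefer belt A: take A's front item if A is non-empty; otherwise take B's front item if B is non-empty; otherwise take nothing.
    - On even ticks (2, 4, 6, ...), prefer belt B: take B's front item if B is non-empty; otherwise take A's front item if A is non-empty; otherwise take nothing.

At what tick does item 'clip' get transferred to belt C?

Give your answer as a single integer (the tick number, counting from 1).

Answer: 6

Derivation:
Tick 1: prefer A, take flask from A; A=[drum] B=[iron,oval,wedge,clip,hook,peg] C=[flask]
Tick 2: prefer B, take iron from B; A=[drum] B=[oval,wedge,clip,hook,peg] C=[flask,iron]
Tick 3: prefer A, take drum from A; A=[-] B=[oval,wedge,clip,hook,peg] C=[flask,iron,drum]
Tick 4: prefer B, take oval from B; A=[-] B=[wedge,clip,hook,peg] C=[flask,iron,drum,oval]
Tick 5: prefer A, take wedge from B; A=[-] B=[clip,hook,peg] C=[flask,iron,drum,oval,wedge]
Tick 6: prefer B, take clip from B; A=[-] B=[hook,peg] C=[flask,iron,drum,oval,wedge,clip]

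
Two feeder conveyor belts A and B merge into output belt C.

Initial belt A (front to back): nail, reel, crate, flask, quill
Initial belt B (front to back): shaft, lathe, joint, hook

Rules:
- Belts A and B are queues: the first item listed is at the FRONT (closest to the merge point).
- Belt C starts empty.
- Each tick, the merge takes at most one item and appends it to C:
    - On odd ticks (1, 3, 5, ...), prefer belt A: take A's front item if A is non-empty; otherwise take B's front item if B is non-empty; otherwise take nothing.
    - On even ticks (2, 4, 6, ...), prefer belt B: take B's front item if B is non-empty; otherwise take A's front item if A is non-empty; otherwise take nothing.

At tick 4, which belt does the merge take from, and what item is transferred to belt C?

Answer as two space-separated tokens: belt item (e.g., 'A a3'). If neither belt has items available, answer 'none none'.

Tick 1: prefer A, take nail from A; A=[reel,crate,flask,quill] B=[shaft,lathe,joint,hook] C=[nail]
Tick 2: prefer B, take shaft from B; A=[reel,crate,flask,quill] B=[lathe,joint,hook] C=[nail,shaft]
Tick 3: prefer A, take reel from A; A=[crate,flask,quill] B=[lathe,joint,hook] C=[nail,shaft,reel]
Tick 4: prefer B, take lathe from B; A=[crate,flask,quill] B=[joint,hook] C=[nail,shaft,reel,lathe]

Answer: B lathe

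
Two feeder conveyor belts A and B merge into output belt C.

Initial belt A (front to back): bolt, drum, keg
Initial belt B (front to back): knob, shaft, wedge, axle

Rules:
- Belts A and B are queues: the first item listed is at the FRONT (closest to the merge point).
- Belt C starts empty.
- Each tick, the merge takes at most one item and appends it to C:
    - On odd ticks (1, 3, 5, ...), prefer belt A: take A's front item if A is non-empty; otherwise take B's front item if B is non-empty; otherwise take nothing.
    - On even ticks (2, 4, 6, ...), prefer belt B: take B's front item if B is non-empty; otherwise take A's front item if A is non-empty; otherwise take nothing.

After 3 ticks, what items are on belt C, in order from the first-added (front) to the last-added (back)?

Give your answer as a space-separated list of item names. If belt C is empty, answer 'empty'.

Tick 1: prefer A, take bolt from A; A=[drum,keg] B=[knob,shaft,wedge,axle] C=[bolt]
Tick 2: prefer B, take knob from B; A=[drum,keg] B=[shaft,wedge,axle] C=[bolt,knob]
Tick 3: prefer A, take drum from A; A=[keg] B=[shaft,wedge,axle] C=[bolt,knob,drum]

Answer: bolt knob drum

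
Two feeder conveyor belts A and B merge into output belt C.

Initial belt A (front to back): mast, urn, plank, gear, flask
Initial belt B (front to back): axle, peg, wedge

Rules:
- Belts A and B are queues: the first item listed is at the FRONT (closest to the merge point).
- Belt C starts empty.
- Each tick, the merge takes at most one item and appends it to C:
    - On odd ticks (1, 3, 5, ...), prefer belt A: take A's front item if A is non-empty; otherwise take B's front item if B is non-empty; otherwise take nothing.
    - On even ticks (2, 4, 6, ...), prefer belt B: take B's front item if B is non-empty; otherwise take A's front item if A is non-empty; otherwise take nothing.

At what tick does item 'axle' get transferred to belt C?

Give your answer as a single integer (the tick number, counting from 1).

Tick 1: prefer A, take mast from A; A=[urn,plank,gear,flask] B=[axle,peg,wedge] C=[mast]
Tick 2: prefer B, take axle from B; A=[urn,plank,gear,flask] B=[peg,wedge] C=[mast,axle]

Answer: 2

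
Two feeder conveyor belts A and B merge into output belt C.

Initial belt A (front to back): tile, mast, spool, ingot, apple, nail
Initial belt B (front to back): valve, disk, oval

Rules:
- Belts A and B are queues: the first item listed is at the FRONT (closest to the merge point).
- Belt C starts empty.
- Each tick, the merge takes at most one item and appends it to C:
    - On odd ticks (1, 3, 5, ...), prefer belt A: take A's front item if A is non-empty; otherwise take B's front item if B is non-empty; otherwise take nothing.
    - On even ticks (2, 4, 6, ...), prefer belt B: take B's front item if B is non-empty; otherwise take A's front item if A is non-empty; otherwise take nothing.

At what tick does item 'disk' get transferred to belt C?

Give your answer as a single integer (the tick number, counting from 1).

Answer: 4

Derivation:
Tick 1: prefer A, take tile from A; A=[mast,spool,ingot,apple,nail] B=[valve,disk,oval] C=[tile]
Tick 2: prefer B, take valve from B; A=[mast,spool,ingot,apple,nail] B=[disk,oval] C=[tile,valve]
Tick 3: prefer A, take mast from A; A=[spool,ingot,apple,nail] B=[disk,oval] C=[tile,valve,mast]
Tick 4: prefer B, take disk from B; A=[spool,ingot,apple,nail] B=[oval] C=[tile,valve,mast,disk]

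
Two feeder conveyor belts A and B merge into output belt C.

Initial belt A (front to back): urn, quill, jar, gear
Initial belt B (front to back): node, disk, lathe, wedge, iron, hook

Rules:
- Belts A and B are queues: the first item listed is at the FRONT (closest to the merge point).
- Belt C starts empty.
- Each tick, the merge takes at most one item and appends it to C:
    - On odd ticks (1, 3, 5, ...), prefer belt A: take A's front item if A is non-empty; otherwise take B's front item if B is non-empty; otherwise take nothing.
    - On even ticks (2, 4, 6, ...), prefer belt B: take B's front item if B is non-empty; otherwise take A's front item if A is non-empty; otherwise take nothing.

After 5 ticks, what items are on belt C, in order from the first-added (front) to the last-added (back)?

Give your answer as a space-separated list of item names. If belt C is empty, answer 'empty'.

Tick 1: prefer A, take urn from A; A=[quill,jar,gear] B=[node,disk,lathe,wedge,iron,hook] C=[urn]
Tick 2: prefer B, take node from B; A=[quill,jar,gear] B=[disk,lathe,wedge,iron,hook] C=[urn,node]
Tick 3: prefer A, take quill from A; A=[jar,gear] B=[disk,lathe,wedge,iron,hook] C=[urn,node,quill]
Tick 4: prefer B, take disk from B; A=[jar,gear] B=[lathe,wedge,iron,hook] C=[urn,node,quill,disk]
Tick 5: prefer A, take jar from A; A=[gear] B=[lathe,wedge,iron,hook] C=[urn,node,quill,disk,jar]

Answer: urn node quill disk jar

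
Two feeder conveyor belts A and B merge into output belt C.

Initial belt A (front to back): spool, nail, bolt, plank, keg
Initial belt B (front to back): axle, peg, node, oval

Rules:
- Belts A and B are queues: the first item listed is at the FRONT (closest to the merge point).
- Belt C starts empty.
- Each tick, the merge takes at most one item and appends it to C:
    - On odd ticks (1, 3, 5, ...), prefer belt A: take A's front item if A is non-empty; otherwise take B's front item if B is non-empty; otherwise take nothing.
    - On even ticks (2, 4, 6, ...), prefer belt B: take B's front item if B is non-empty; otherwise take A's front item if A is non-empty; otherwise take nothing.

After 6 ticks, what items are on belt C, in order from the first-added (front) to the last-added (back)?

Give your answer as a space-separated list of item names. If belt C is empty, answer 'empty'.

Answer: spool axle nail peg bolt node

Derivation:
Tick 1: prefer A, take spool from A; A=[nail,bolt,plank,keg] B=[axle,peg,node,oval] C=[spool]
Tick 2: prefer B, take axle from B; A=[nail,bolt,plank,keg] B=[peg,node,oval] C=[spool,axle]
Tick 3: prefer A, take nail from A; A=[bolt,plank,keg] B=[peg,node,oval] C=[spool,axle,nail]
Tick 4: prefer B, take peg from B; A=[bolt,plank,keg] B=[node,oval] C=[spool,axle,nail,peg]
Tick 5: prefer A, take bolt from A; A=[plank,keg] B=[node,oval] C=[spool,axle,nail,peg,bolt]
Tick 6: prefer B, take node from B; A=[plank,keg] B=[oval] C=[spool,axle,nail,peg,bolt,node]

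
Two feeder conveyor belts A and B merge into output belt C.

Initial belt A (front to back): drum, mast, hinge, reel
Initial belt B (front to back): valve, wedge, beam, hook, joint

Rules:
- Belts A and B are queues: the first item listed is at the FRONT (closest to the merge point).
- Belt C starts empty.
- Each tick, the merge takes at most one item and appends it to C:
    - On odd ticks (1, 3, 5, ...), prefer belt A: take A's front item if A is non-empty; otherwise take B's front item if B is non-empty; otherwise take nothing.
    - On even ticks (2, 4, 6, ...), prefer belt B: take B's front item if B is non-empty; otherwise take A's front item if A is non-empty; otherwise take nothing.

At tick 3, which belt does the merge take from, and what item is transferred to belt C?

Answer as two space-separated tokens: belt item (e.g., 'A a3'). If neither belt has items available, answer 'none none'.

Tick 1: prefer A, take drum from A; A=[mast,hinge,reel] B=[valve,wedge,beam,hook,joint] C=[drum]
Tick 2: prefer B, take valve from B; A=[mast,hinge,reel] B=[wedge,beam,hook,joint] C=[drum,valve]
Tick 3: prefer A, take mast from A; A=[hinge,reel] B=[wedge,beam,hook,joint] C=[drum,valve,mast]

Answer: A mast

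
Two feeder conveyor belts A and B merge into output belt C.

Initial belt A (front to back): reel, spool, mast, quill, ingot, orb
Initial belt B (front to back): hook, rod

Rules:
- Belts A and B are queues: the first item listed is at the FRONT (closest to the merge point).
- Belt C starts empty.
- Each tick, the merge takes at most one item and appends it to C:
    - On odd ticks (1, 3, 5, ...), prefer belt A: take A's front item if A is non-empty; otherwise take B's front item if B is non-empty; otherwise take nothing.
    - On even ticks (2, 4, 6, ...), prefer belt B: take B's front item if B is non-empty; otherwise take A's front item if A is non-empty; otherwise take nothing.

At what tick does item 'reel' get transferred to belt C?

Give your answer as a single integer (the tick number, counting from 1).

Answer: 1

Derivation:
Tick 1: prefer A, take reel from A; A=[spool,mast,quill,ingot,orb] B=[hook,rod] C=[reel]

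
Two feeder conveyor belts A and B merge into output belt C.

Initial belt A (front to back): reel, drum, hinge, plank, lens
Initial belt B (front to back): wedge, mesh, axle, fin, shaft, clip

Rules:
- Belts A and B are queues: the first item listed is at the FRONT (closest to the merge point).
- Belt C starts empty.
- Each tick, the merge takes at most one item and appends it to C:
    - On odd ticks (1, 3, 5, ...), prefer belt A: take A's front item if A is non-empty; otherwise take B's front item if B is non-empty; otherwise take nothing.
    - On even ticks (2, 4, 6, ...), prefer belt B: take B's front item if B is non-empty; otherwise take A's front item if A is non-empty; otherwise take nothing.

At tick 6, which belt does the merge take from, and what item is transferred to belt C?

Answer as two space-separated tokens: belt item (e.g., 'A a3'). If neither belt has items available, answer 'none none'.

Tick 1: prefer A, take reel from A; A=[drum,hinge,plank,lens] B=[wedge,mesh,axle,fin,shaft,clip] C=[reel]
Tick 2: prefer B, take wedge from B; A=[drum,hinge,plank,lens] B=[mesh,axle,fin,shaft,clip] C=[reel,wedge]
Tick 3: prefer A, take drum from A; A=[hinge,plank,lens] B=[mesh,axle,fin,shaft,clip] C=[reel,wedge,drum]
Tick 4: prefer B, take mesh from B; A=[hinge,plank,lens] B=[axle,fin,shaft,clip] C=[reel,wedge,drum,mesh]
Tick 5: prefer A, take hinge from A; A=[plank,lens] B=[axle,fin,shaft,clip] C=[reel,wedge,drum,mesh,hinge]
Tick 6: prefer B, take axle from B; A=[plank,lens] B=[fin,shaft,clip] C=[reel,wedge,drum,mesh,hinge,axle]

Answer: B axle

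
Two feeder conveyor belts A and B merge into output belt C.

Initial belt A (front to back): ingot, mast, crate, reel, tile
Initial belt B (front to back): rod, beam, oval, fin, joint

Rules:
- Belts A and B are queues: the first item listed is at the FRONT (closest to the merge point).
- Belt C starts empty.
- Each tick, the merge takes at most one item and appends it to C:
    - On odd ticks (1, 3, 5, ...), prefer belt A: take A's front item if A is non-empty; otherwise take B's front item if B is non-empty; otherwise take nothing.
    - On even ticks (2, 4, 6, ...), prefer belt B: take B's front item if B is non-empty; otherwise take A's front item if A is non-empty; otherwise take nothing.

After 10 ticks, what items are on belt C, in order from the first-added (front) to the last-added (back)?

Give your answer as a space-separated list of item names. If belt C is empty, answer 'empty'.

Answer: ingot rod mast beam crate oval reel fin tile joint

Derivation:
Tick 1: prefer A, take ingot from A; A=[mast,crate,reel,tile] B=[rod,beam,oval,fin,joint] C=[ingot]
Tick 2: prefer B, take rod from B; A=[mast,crate,reel,tile] B=[beam,oval,fin,joint] C=[ingot,rod]
Tick 3: prefer A, take mast from A; A=[crate,reel,tile] B=[beam,oval,fin,joint] C=[ingot,rod,mast]
Tick 4: prefer B, take beam from B; A=[crate,reel,tile] B=[oval,fin,joint] C=[ingot,rod,mast,beam]
Tick 5: prefer A, take crate from A; A=[reel,tile] B=[oval,fin,joint] C=[ingot,rod,mast,beam,crate]
Tick 6: prefer B, take oval from B; A=[reel,tile] B=[fin,joint] C=[ingot,rod,mast,beam,crate,oval]
Tick 7: prefer A, take reel from A; A=[tile] B=[fin,joint] C=[ingot,rod,mast,beam,crate,oval,reel]
Tick 8: prefer B, take fin from B; A=[tile] B=[joint] C=[ingot,rod,mast,beam,crate,oval,reel,fin]
Tick 9: prefer A, take tile from A; A=[-] B=[joint] C=[ingot,rod,mast,beam,crate,oval,reel,fin,tile]
Tick 10: prefer B, take joint from B; A=[-] B=[-] C=[ingot,rod,mast,beam,crate,oval,reel,fin,tile,joint]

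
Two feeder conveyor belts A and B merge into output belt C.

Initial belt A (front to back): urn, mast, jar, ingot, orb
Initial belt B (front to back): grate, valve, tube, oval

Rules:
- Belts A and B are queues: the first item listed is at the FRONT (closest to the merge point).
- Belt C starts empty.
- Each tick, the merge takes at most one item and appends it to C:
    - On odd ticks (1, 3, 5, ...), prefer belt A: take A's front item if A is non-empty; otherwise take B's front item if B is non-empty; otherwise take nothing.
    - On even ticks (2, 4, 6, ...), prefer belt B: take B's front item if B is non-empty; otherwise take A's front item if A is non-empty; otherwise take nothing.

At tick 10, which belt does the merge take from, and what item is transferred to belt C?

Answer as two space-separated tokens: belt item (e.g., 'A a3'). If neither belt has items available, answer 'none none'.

Answer: none none

Derivation:
Tick 1: prefer A, take urn from A; A=[mast,jar,ingot,orb] B=[grate,valve,tube,oval] C=[urn]
Tick 2: prefer B, take grate from B; A=[mast,jar,ingot,orb] B=[valve,tube,oval] C=[urn,grate]
Tick 3: prefer A, take mast from A; A=[jar,ingot,orb] B=[valve,tube,oval] C=[urn,grate,mast]
Tick 4: prefer B, take valve from B; A=[jar,ingot,orb] B=[tube,oval] C=[urn,grate,mast,valve]
Tick 5: prefer A, take jar from A; A=[ingot,orb] B=[tube,oval] C=[urn,grate,mast,valve,jar]
Tick 6: prefer B, take tube from B; A=[ingot,orb] B=[oval] C=[urn,grate,mast,valve,jar,tube]
Tick 7: prefer A, take ingot from A; A=[orb] B=[oval] C=[urn,grate,mast,valve,jar,tube,ingot]
Tick 8: prefer B, take oval from B; A=[orb] B=[-] C=[urn,grate,mast,valve,jar,tube,ingot,oval]
Tick 9: prefer A, take orb from A; A=[-] B=[-] C=[urn,grate,mast,valve,jar,tube,ingot,oval,orb]
Tick 10: prefer B, both empty, nothing taken; A=[-] B=[-] C=[urn,grate,mast,valve,jar,tube,ingot,oval,orb]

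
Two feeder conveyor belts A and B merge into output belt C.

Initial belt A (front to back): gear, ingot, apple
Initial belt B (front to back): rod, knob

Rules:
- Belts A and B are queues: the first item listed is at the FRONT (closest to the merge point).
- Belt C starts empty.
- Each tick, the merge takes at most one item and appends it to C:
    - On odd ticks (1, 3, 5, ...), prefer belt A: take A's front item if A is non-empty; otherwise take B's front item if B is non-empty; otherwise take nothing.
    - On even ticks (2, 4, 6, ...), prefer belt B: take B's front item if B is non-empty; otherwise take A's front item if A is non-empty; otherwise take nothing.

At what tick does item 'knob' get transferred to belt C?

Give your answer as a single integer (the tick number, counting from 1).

Answer: 4

Derivation:
Tick 1: prefer A, take gear from A; A=[ingot,apple] B=[rod,knob] C=[gear]
Tick 2: prefer B, take rod from B; A=[ingot,apple] B=[knob] C=[gear,rod]
Tick 3: prefer A, take ingot from A; A=[apple] B=[knob] C=[gear,rod,ingot]
Tick 4: prefer B, take knob from B; A=[apple] B=[-] C=[gear,rod,ingot,knob]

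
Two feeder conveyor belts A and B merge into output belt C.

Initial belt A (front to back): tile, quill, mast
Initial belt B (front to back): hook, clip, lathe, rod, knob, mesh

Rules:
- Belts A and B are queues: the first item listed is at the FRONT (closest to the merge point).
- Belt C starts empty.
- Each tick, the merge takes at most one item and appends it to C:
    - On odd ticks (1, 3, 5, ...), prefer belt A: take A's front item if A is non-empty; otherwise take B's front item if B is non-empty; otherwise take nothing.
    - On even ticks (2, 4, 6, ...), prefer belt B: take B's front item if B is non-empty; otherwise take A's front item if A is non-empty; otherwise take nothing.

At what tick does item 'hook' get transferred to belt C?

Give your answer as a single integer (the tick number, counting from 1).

Answer: 2

Derivation:
Tick 1: prefer A, take tile from A; A=[quill,mast] B=[hook,clip,lathe,rod,knob,mesh] C=[tile]
Tick 2: prefer B, take hook from B; A=[quill,mast] B=[clip,lathe,rod,knob,mesh] C=[tile,hook]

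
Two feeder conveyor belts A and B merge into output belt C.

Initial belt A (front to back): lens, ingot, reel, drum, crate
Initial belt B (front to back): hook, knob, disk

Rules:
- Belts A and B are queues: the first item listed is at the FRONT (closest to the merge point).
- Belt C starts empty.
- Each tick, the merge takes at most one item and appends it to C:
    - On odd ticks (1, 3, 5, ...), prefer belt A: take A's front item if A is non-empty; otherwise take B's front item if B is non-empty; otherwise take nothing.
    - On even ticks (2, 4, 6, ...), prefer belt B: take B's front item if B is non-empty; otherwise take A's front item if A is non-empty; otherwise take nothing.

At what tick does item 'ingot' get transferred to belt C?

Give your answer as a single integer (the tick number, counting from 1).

Tick 1: prefer A, take lens from A; A=[ingot,reel,drum,crate] B=[hook,knob,disk] C=[lens]
Tick 2: prefer B, take hook from B; A=[ingot,reel,drum,crate] B=[knob,disk] C=[lens,hook]
Tick 3: prefer A, take ingot from A; A=[reel,drum,crate] B=[knob,disk] C=[lens,hook,ingot]

Answer: 3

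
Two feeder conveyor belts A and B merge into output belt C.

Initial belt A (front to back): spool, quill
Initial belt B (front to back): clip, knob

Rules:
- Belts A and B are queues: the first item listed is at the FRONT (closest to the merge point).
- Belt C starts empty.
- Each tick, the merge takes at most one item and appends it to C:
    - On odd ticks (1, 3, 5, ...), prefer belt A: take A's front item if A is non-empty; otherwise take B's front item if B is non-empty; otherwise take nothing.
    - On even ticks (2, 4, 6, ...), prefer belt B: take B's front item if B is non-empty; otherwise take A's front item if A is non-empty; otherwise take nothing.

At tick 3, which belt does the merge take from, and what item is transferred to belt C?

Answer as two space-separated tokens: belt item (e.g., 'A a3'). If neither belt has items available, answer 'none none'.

Answer: A quill

Derivation:
Tick 1: prefer A, take spool from A; A=[quill] B=[clip,knob] C=[spool]
Tick 2: prefer B, take clip from B; A=[quill] B=[knob] C=[spool,clip]
Tick 3: prefer A, take quill from A; A=[-] B=[knob] C=[spool,clip,quill]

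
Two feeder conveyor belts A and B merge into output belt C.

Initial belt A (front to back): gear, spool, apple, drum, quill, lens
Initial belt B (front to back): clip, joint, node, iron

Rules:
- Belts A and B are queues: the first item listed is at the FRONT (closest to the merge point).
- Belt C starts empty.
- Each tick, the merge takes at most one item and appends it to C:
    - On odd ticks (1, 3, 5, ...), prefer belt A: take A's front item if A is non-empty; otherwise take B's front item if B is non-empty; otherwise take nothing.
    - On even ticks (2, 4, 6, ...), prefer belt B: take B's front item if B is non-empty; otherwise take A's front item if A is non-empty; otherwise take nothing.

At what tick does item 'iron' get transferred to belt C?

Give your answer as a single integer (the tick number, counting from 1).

Answer: 8

Derivation:
Tick 1: prefer A, take gear from A; A=[spool,apple,drum,quill,lens] B=[clip,joint,node,iron] C=[gear]
Tick 2: prefer B, take clip from B; A=[spool,apple,drum,quill,lens] B=[joint,node,iron] C=[gear,clip]
Tick 3: prefer A, take spool from A; A=[apple,drum,quill,lens] B=[joint,node,iron] C=[gear,clip,spool]
Tick 4: prefer B, take joint from B; A=[apple,drum,quill,lens] B=[node,iron] C=[gear,clip,spool,joint]
Tick 5: prefer A, take apple from A; A=[drum,quill,lens] B=[node,iron] C=[gear,clip,spool,joint,apple]
Tick 6: prefer B, take node from B; A=[drum,quill,lens] B=[iron] C=[gear,clip,spool,joint,apple,node]
Tick 7: prefer A, take drum from A; A=[quill,lens] B=[iron] C=[gear,clip,spool,joint,apple,node,drum]
Tick 8: prefer B, take iron from B; A=[quill,lens] B=[-] C=[gear,clip,spool,joint,apple,node,drum,iron]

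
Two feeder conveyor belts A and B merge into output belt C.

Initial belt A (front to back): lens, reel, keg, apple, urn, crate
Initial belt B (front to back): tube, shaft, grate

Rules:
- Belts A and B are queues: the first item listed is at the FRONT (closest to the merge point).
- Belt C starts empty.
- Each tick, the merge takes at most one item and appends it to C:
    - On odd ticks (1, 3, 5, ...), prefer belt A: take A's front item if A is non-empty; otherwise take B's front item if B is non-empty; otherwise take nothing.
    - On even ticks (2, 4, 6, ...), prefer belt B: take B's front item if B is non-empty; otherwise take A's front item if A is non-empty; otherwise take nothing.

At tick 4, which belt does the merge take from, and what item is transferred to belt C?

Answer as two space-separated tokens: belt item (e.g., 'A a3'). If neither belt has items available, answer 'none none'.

Answer: B shaft

Derivation:
Tick 1: prefer A, take lens from A; A=[reel,keg,apple,urn,crate] B=[tube,shaft,grate] C=[lens]
Tick 2: prefer B, take tube from B; A=[reel,keg,apple,urn,crate] B=[shaft,grate] C=[lens,tube]
Tick 3: prefer A, take reel from A; A=[keg,apple,urn,crate] B=[shaft,grate] C=[lens,tube,reel]
Tick 4: prefer B, take shaft from B; A=[keg,apple,urn,crate] B=[grate] C=[lens,tube,reel,shaft]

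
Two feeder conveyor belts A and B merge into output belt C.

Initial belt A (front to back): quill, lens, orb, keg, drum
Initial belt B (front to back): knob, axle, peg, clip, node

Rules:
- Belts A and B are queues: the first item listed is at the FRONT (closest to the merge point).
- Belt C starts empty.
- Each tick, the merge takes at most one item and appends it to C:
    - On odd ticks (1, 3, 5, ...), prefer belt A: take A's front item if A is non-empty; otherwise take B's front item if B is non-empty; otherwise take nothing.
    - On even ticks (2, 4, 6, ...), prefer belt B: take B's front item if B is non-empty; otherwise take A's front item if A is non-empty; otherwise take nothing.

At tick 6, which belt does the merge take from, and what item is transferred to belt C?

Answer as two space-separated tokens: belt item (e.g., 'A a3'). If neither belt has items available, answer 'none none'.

Answer: B peg

Derivation:
Tick 1: prefer A, take quill from A; A=[lens,orb,keg,drum] B=[knob,axle,peg,clip,node] C=[quill]
Tick 2: prefer B, take knob from B; A=[lens,orb,keg,drum] B=[axle,peg,clip,node] C=[quill,knob]
Tick 3: prefer A, take lens from A; A=[orb,keg,drum] B=[axle,peg,clip,node] C=[quill,knob,lens]
Tick 4: prefer B, take axle from B; A=[orb,keg,drum] B=[peg,clip,node] C=[quill,knob,lens,axle]
Tick 5: prefer A, take orb from A; A=[keg,drum] B=[peg,clip,node] C=[quill,knob,lens,axle,orb]
Tick 6: prefer B, take peg from B; A=[keg,drum] B=[clip,node] C=[quill,knob,lens,axle,orb,peg]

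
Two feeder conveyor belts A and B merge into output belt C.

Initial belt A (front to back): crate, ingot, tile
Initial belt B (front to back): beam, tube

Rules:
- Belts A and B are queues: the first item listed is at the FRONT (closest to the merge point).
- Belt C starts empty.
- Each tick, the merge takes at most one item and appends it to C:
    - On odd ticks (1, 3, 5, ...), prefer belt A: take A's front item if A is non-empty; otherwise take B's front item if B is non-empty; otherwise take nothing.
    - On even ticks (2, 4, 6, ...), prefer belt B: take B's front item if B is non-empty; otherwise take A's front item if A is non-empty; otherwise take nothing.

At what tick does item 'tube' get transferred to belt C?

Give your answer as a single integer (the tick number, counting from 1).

Tick 1: prefer A, take crate from A; A=[ingot,tile] B=[beam,tube] C=[crate]
Tick 2: prefer B, take beam from B; A=[ingot,tile] B=[tube] C=[crate,beam]
Tick 3: prefer A, take ingot from A; A=[tile] B=[tube] C=[crate,beam,ingot]
Tick 4: prefer B, take tube from B; A=[tile] B=[-] C=[crate,beam,ingot,tube]

Answer: 4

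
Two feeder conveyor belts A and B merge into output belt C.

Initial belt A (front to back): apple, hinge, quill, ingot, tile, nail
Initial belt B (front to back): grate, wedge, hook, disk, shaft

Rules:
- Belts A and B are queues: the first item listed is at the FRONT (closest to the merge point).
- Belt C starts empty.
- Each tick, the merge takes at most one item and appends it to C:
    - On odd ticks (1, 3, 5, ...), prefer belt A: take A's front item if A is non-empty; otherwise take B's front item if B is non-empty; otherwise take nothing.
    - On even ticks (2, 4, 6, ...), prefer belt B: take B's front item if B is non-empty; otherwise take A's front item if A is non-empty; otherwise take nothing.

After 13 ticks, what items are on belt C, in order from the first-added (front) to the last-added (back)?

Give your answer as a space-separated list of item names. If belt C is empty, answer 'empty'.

Tick 1: prefer A, take apple from A; A=[hinge,quill,ingot,tile,nail] B=[grate,wedge,hook,disk,shaft] C=[apple]
Tick 2: prefer B, take grate from B; A=[hinge,quill,ingot,tile,nail] B=[wedge,hook,disk,shaft] C=[apple,grate]
Tick 3: prefer A, take hinge from A; A=[quill,ingot,tile,nail] B=[wedge,hook,disk,shaft] C=[apple,grate,hinge]
Tick 4: prefer B, take wedge from B; A=[quill,ingot,tile,nail] B=[hook,disk,shaft] C=[apple,grate,hinge,wedge]
Tick 5: prefer A, take quill from A; A=[ingot,tile,nail] B=[hook,disk,shaft] C=[apple,grate,hinge,wedge,quill]
Tick 6: prefer B, take hook from B; A=[ingot,tile,nail] B=[disk,shaft] C=[apple,grate,hinge,wedge,quill,hook]
Tick 7: prefer A, take ingot from A; A=[tile,nail] B=[disk,shaft] C=[apple,grate,hinge,wedge,quill,hook,ingot]
Tick 8: prefer B, take disk from B; A=[tile,nail] B=[shaft] C=[apple,grate,hinge,wedge,quill,hook,ingot,disk]
Tick 9: prefer A, take tile from A; A=[nail] B=[shaft] C=[apple,grate,hinge,wedge,quill,hook,ingot,disk,tile]
Tick 10: prefer B, take shaft from B; A=[nail] B=[-] C=[apple,grate,hinge,wedge,quill,hook,ingot,disk,tile,shaft]
Tick 11: prefer A, take nail from A; A=[-] B=[-] C=[apple,grate,hinge,wedge,quill,hook,ingot,disk,tile,shaft,nail]
Tick 12: prefer B, both empty, nothing taken; A=[-] B=[-] C=[apple,grate,hinge,wedge,quill,hook,ingot,disk,tile,shaft,nail]
Tick 13: prefer A, both empty, nothing taken; A=[-] B=[-] C=[apple,grate,hinge,wedge,quill,hook,ingot,disk,tile,shaft,nail]

Answer: apple grate hinge wedge quill hook ingot disk tile shaft nail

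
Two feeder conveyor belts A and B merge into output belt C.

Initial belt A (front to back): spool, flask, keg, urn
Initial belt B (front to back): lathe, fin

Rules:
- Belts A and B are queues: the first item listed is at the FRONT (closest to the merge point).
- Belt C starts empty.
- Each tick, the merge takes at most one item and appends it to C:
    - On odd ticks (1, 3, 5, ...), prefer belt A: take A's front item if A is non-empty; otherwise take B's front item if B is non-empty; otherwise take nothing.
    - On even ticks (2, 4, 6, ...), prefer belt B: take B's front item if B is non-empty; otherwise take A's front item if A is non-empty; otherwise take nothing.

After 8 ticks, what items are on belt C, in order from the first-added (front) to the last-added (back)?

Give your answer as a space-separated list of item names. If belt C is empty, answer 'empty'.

Tick 1: prefer A, take spool from A; A=[flask,keg,urn] B=[lathe,fin] C=[spool]
Tick 2: prefer B, take lathe from B; A=[flask,keg,urn] B=[fin] C=[spool,lathe]
Tick 3: prefer A, take flask from A; A=[keg,urn] B=[fin] C=[spool,lathe,flask]
Tick 4: prefer B, take fin from B; A=[keg,urn] B=[-] C=[spool,lathe,flask,fin]
Tick 5: prefer A, take keg from A; A=[urn] B=[-] C=[spool,lathe,flask,fin,keg]
Tick 6: prefer B, take urn from A; A=[-] B=[-] C=[spool,lathe,flask,fin,keg,urn]
Tick 7: prefer A, both empty, nothing taken; A=[-] B=[-] C=[spool,lathe,flask,fin,keg,urn]
Tick 8: prefer B, both empty, nothing taken; A=[-] B=[-] C=[spool,lathe,flask,fin,keg,urn]

Answer: spool lathe flask fin keg urn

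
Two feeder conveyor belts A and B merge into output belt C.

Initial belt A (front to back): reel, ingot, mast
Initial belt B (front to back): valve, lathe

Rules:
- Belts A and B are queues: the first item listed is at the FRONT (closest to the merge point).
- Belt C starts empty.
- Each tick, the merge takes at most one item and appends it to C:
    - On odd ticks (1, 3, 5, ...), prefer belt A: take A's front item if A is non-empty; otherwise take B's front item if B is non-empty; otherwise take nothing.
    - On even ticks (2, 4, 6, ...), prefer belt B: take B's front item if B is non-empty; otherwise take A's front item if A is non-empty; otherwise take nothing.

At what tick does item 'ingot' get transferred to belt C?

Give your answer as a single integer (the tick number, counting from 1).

Tick 1: prefer A, take reel from A; A=[ingot,mast] B=[valve,lathe] C=[reel]
Tick 2: prefer B, take valve from B; A=[ingot,mast] B=[lathe] C=[reel,valve]
Tick 3: prefer A, take ingot from A; A=[mast] B=[lathe] C=[reel,valve,ingot]

Answer: 3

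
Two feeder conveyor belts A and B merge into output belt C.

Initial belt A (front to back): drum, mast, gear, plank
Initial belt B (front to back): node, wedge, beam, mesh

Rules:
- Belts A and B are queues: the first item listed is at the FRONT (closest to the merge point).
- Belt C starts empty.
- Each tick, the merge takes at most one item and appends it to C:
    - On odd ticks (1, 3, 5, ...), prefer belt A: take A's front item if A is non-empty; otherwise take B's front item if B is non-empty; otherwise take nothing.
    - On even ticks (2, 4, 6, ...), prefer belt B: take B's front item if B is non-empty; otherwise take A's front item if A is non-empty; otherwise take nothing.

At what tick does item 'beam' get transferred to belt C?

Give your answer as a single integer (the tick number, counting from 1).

Answer: 6

Derivation:
Tick 1: prefer A, take drum from A; A=[mast,gear,plank] B=[node,wedge,beam,mesh] C=[drum]
Tick 2: prefer B, take node from B; A=[mast,gear,plank] B=[wedge,beam,mesh] C=[drum,node]
Tick 3: prefer A, take mast from A; A=[gear,plank] B=[wedge,beam,mesh] C=[drum,node,mast]
Tick 4: prefer B, take wedge from B; A=[gear,plank] B=[beam,mesh] C=[drum,node,mast,wedge]
Tick 5: prefer A, take gear from A; A=[plank] B=[beam,mesh] C=[drum,node,mast,wedge,gear]
Tick 6: prefer B, take beam from B; A=[plank] B=[mesh] C=[drum,node,mast,wedge,gear,beam]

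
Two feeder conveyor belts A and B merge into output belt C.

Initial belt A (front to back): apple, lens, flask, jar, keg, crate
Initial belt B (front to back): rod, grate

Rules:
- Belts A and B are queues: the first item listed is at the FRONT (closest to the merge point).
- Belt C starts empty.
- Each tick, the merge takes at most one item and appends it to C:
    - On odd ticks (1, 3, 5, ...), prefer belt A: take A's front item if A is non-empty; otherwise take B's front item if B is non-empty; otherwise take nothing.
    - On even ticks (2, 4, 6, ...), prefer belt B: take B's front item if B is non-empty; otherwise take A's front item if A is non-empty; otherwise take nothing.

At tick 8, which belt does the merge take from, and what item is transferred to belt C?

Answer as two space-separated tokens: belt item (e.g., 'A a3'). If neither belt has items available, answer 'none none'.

Tick 1: prefer A, take apple from A; A=[lens,flask,jar,keg,crate] B=[rod,grate] C=[apple]
Tick 2: prefer B, take rod from B; A=[lens,flask,jar,keg,crate] B=[grate] C=[apple,rod]
Tick 3: prefer A, take lens from A; A=[flask,jar,keg,crate] B=[grate] C=[apple,rod,lens]
Tick 4: prefer B, take grate from B; A=[flask,jar,keg,crate] B=[-] C=[apple,rod,lens,grate]
Tick 5: prefer A, take flask from A; A=[jar,keg,crate] B=[-] C=[apple,rod,lens,grate,flask]
Tick 6: prefer B, take jar from A; A=[keg,crate] B=[-] C=[apple,rod,lens,grate,flask,jar]
Tick 7: prefer A, take keg from A; A=[crate] B=[-] C=[apple,rod,lens,grate,flask,jar,keg]
Tick 8: prefer B, take crate from A; A=[-] B=[-] C=[apple,rod,lens,grate,flask,jar,keg,crate]

Answer: A crate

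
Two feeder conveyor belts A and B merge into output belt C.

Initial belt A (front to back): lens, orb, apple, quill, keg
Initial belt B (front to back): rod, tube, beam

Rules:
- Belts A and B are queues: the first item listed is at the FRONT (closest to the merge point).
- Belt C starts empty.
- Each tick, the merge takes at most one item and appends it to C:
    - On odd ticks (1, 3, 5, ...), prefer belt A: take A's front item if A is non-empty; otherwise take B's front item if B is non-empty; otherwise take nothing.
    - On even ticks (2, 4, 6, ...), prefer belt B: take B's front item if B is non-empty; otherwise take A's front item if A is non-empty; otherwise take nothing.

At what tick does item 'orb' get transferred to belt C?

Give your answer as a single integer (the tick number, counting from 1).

Tick 1: prefer A, take lens from A; A=[orb,apple,quill,keg] B=[rod,tube,beam] C=[lens]
Tick 2: prefer B, take rod from B; A=[orb,apple,quill,keg] B=[tube,beam] C=[lens,rod]
Tick 3: prefer A, take orb from A; A=[apple,quill,keg] B=[tube,beam] C=[lens,rod,orb]

Answer: 3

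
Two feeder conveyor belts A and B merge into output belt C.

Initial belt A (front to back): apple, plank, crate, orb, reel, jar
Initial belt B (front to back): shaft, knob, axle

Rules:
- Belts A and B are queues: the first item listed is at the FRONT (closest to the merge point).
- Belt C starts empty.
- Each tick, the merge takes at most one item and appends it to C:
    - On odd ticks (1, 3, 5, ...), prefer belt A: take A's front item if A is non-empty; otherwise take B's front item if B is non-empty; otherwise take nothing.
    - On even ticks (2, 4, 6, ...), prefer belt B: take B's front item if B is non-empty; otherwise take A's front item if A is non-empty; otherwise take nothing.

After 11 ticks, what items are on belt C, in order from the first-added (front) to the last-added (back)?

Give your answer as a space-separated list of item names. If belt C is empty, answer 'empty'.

Tick 1: prefer A, take apple from A; A=[plank,crate,orb,reel,jar] B=[shaft,knob,axle] C=[apple]
Tick 2: prefer B, take shaft from B; A=[plank,crate,orb,reel,jar] B=[knob,axle] C=[apple,shaft]
Tick 3: prefer A, take plank from A; A=[crate,orb,reel,jar] B=[knob,axle] C=[apple,shaft,plank]
Tick 4: prefer B, take knob from B; A=[crate,orb,reel,jar] B=[axle] C=[apple,shaft,plank,knob]
Tick 5: prefer A, take crate from A; A=[orb,reel,jar] B=[axle] C=[apple,shaft,plank,knob,crate]
Tick 6: prefer B, take axle from B; A=[orb,reel,jar] B=[-] C=[apple,shaft,plank,knob,crate,axle]
Tick 7: prefer A, take orb from A; A=[reel,jar] B=[-] C=[apple,shaft,plank,knob,crate,axle,orb]
Tick 8: prefer B, take reel from A; A=[jar] B=[-] C=[apple,shaft,plank,knob,crate,axle,orb,reel]
Tick 9: prefer A, take jar from A; A=[-] B=[-] C=[apple,shaft,plank,knob,crate,axle,orb,reel,jar]
Tick 10: prefer B, both empty, nothing taken; A=[-] B=[-] C=[apple,shaft,plank,knob,crate,axle,orb,reel,jar]
Tick 11: prefer A, both empty, nothing taken; A=[-] B=[-] C=[apple,shaft,plank,knob,crate,axle,orb,reel,jar]

Answer: apple shaft plank knob crate axle orb reel jar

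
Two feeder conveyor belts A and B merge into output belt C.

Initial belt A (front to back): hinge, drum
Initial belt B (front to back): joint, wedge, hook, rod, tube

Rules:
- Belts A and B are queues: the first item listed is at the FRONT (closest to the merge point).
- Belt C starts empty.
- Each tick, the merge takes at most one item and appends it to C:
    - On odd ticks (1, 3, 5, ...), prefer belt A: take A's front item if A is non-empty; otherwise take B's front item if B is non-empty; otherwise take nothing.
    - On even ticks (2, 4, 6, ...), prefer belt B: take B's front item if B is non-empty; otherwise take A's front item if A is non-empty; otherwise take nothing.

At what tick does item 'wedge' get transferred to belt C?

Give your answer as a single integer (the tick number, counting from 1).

Answer: 4

Derivation:
Tick 1: prefer A, take hinge from A; A=[drum] B=[joint,wedge,hook,rod,tube] C=[hinge]
Tick 2: prefer B, take joint from B; A=[drum] B=[wedge,hook,rod,tube] C=[hinge,joint]
Tick 3: prefer A, take drum from A; A=[-] B=[wedge,hook,rod,tube] C=[hinge,joint,drum]
Tick 4: prefer B, take wedge from B; A=[-] B=[hook,rod,tube] C=[hinge,joint,drum,wedge]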